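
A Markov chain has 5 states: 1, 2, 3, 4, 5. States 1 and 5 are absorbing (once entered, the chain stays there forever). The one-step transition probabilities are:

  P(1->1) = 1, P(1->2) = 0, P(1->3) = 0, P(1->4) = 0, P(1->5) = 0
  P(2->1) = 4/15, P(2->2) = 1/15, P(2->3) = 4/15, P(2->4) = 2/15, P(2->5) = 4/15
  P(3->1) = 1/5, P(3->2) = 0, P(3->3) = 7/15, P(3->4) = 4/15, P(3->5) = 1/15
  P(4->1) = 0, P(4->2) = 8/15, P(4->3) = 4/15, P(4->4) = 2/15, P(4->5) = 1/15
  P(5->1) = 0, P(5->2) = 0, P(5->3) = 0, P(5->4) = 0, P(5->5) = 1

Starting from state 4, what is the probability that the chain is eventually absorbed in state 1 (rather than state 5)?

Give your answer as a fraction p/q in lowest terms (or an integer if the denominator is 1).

Answer: 65/122

Derivation:
Let a_i = P(absorbed in 1 | start in state i).
Boundary conditions: a_1 = 1, a_5 = 0.
For each transient state i, a_i = sum_j P(i->j) * a_j:
  a_2 = 4/15*a_1 + 1/15*a_2 + 4/15*a_3 + 2/15*a_4 + 4/15*a_5
  a_3 = 1/5*a_1 + 0*a_2 + 7/15*a_3 + 4/15*a_4 + 1/15*a_5
  a_4 = 0*a_1 + 8/15*a_2 + 4/15*a_3 + 2/15*a_4 + 1/15*a_5

Substituting a_1 = 1 and a_5 = 0, rearrange to (I - Q) a = r where r[i] = P(i -> 1):
  [14/15, -4/15, -2/15] . (a_2, a_3, a_4) = 4/15
  [0, 8/15, -4/15] . (a_2, a_3, a_4) = 1/5
  [-8/15, -4/15, 13/15] . (a_2, a_3, a_4) = 0

Solving yields:
  a_2 = 133/244
  a_3 = 313/488
  a_4 = 65/122

Starting state is 4, so the absorption probability is a_4 = 65/122.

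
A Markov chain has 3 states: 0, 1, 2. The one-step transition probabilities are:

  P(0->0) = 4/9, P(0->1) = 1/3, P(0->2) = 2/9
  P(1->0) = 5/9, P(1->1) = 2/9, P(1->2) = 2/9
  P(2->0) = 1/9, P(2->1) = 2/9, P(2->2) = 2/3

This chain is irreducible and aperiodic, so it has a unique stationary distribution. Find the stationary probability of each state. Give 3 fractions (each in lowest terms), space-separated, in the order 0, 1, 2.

The stationary distribution satisfies pi = pi * P, i.e.:
  pi_0 = 4/9*pi_0 + 5/9*pi_1 + 1/9*pi_2
  pi_1 = 1/3*pi_0 + 2/9*pi_1 + 2/9*pi_2
  pi_2 = 2/9*pi_0 + 2/9*pi_1 + 2/3*pi_2
with normalization: pi_0 + pi_1 + pi_2 = 1.

Using the first 2 balance equations plus normalization, the linear system A*pi = b is:
  [-5/9, 5/9, 1/9] . pi = 0
  [1/3, -7/9, 2/9] . pi = 0
  [1, 1, 1] . pi = 1

Solving yields:
  pi_0 = 17/50
  pi_1 = 13/50
  pi_2 = 2/5

Verification (pi * P):
  17/50*4/9 + 13/50*5/9 + 2/5*1/9 = 17/50 = pi_0  (ok)
  17/50*1/3 + 13/50*2/9 + 2/5*2/9 = 13/50 = pi_1  (ok)
  17/50*2/9 + 13/50*2/9 + 2/5*2/3 = 2/5 = pi_2  (ok)

Answer: 17/50 13/50 2/5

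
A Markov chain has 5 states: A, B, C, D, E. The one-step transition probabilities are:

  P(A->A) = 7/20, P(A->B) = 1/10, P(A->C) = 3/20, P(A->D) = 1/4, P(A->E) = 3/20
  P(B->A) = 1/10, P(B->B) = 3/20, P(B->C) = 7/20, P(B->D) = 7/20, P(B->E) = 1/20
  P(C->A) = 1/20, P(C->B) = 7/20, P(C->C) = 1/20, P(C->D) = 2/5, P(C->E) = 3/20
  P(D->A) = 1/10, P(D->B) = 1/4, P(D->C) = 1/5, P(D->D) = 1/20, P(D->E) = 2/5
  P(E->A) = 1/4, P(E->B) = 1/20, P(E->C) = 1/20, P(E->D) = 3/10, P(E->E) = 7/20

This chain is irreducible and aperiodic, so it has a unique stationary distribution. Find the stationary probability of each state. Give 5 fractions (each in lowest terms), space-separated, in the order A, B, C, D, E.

Answer: 6297/36652 1591/9163 11521/73304 2315/9163 233/952

Derivation:
The stationary distribution satisfies pi = pi * P, i.e.:
  pi_A = 7/20*pi_A + 1/10*pi_B + 1/20*pi_C + 1/10*pi_D + 1/4*pi_E
  pi_B = 1/10*pi_A + 3/20*pi_B + 7/20*pi_C + 1/4*pi_D + 1/20*pi_E
  pi_C = 3/20*pi_A + 7/20*pi_B + 1/20*pi_C + 1/5*pi_D + 1/20*pi_E
  pi_D = 1/4*pi_A + 7/20*pi_B + 2/5*pi_C + 1/20*pi_D + 3/10*pi_E
  pi_E = 3/20*pi_A + 1/20*pi_B + 3/20*pi_C + 2/5*pi_D + 7/20*pi_E
with normalization: pi_A + pi_B + pi_C + pi_D + pi_E = 1.

Using the first 4 balance equations plus normalization, the linear system A*pi = b is:
  [-13/20, 1/10, 1/20, 1/10, 1/4] . pi = 0
  [1/10, -17/20, 7/20, 1/4, 1/20] . pi = 0
  [3/20, 7/20, -19/20, 1/5, 1/20] . pi = 0
  [1/4, 7/20, 2/5, -19/20, 3/10] . pi = 0
  [1, 1, 1, 1, 1] . pi = 1

Solving yields:
  pi_A = 6297/36652
  pi_B = 1591/9163
  pi_C = 11521/73304
  pi_D = 2315/9163
  pi_E = 233/952

Verification (pi * P):
  6297/36652*7/20 + 1591/9163*1/10 + 11521/73304*1/20 + 2315/9163*1/10 + 233/952*1/4 = 6297/36652 = pi_A  (ok)
  6297/36652*1/10 + 1591/9163*3/20 + 11521/73304*7/20 + 2315/9163*1/4 + 233/952*1/20 = 1591/9163 = pi_B  (ok)
  6297/36652*3/20 + 1591/9163*7/20 + 11521/73304*1/20 + 2315/9163*1/5 + 233/952*1/20 = 11521/73304 = pi_C  (ok)
  6297/36652*1/4 + 1591/9163*7/20 + 11521/73304*2/5 + 2315/9163*1/20 + 233/952*3/10 = 2315/9163 = pi_D  (ok)
  6297/36652*3/20 + 1591/9163*1/20 + 11521/73304*3/20 + 2315/9163*2/5 + 233/952*7/20 = 233/952 = pi_E  (ok)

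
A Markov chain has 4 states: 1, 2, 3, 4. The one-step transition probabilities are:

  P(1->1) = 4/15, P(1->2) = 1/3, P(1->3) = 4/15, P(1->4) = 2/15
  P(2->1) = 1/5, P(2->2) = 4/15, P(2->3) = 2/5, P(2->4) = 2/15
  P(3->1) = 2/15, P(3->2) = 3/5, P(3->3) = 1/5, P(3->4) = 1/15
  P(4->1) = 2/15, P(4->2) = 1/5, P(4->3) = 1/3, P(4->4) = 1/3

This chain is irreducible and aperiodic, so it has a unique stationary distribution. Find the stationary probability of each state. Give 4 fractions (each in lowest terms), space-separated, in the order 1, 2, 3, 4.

Answer: 545/2988 1109/2988 76/249 211/1494

Derivation:
The stationary distribution satisfies pi = pi * P, i.e.:
  pi_1 = 4/15*pi_1 + 1/5*pi_2 + 2/15*pi_3 + 2/15*pi_4
  pi_2 = 1/3*pi_1 + 4/15*pi_2 + 3/5*pi_3 + 1/5*pi_4
  pi_3 = 4/15*pi_1 + 2/5*pi_2 + 1/5*pi_3 + 1/3*pi_4
  pi_4 = 2/15*pi_1 + 2/15*pi_2 + 1/15*pi_3 + 1/3*pi_4
with normalization: pi_1 + pi_2 + pi_3 + pi_4 = 1.

Using the first 3 balance equations plus normalization, the linear system A*pi = b is:
  [-11/15, 1/5, 2/15, 2/15] . pi = 0
  [1/3, -11/15, 3/5, 1/5] . pi = 0
  [4/15, 2/5, -4/5, 1/3] . pi = 0
  [1, 1, 1, 1] . pi = 1

Solving yields:
  pi_1 = 545/2988
  pi_2 = 1109/2988
  pi_3 = 76/249
  pi_4 = 211/1494

Verification (pi * P):
  545/2988*4/15 + 1109/2988*1/5 + 76/249*2/15 + 211/1494*2/15 = 545/2988 = pi_1  (ok)
  545/2988*1/3 + 1109/2988*4/15 + 76/249*3/5 + 211/1494*1/5 = 1109/2988 = pi_2  (ok)
  545/2988*4/15 + 1109/2988*2/5 + 76/249*1/5 + 211/1494*1/3 = 76/249 = pi_3  (ok)
  545/2988*2/15 + 1109/2988*2/15 + 76/249*1/15 + 211/1494*1/3 = 211/1494 = pi_4  (ok)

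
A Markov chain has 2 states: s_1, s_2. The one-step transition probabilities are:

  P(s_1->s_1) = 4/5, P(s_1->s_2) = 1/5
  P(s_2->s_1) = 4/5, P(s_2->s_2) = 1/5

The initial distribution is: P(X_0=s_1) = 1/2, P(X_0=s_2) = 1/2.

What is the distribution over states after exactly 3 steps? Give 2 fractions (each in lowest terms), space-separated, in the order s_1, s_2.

Propagating the distribution step by step (d_{t+1} = d_t * P):
d_0 = (s_1=1/2, s_2=1/2)
  d_1[s_1] = 1/2*4/5 + 1/2*4/5 = 4/5
  d_1[s_2] = 1/2*1/5 + 1/2*1/5 = 1/5
d_1 = (s_1=4/5, s_2=1/5)
  d_2[s_1] = 4/5*4/5 + 1/5*4/5 = 4/5
  d_2[s_2] = 4/5*1/5 + 1/5*1/5 = 1/5
d_2 = (s_1=4/5, s_2=1/5)
  d_3[s_1] = 4/5*4/5 + 1/5*4/5 = 4/5
  d_3[s_2] = 4/5*1/5 + 1/5*1/5 = 1/5
d_3 = (s_1=4/5, s_2=1/5)

Answer: 4/5 1/5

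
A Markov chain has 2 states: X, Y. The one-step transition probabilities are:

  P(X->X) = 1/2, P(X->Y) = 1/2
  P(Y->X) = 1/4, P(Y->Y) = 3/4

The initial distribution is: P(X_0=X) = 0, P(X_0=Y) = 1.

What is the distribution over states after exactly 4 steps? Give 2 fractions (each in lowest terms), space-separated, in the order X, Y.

Propagating the distribution step by step (d_{t+1} = d_t * P):
d_0 = (X=0, Y=1)
  d_1[X] = 0*1/2 + 1*1/4 = 1/4
  d_1[Y] = 0*1/2 + 1*3/4 = 3/4
d_1 = (X=1/4, Y=3/4)
  d_2[X] = 1/4*1/2 + 3/4*1/4 = 5/16
  d_2[Y] = 1/4*1/2 + 3/4*3/4 = 11/16
d_2 = (X=5/16, Y=11/16)
  d_3[X] = 5/16*1/2 + 11/16*1/4 = 21/64
  d_3[Y] = 5/16*1/2 + 11/16*3/4 = 43/64
d_3 = (X=21/64, Y=43/64)
  d_4[X] = 21/64*1/2 + 43/64*1/4 = 85/256
  d_4[Y] = 21/64*1/2 + 43/64*3/4 = 171/256
d_4 = (X=85/256, Y=171/256)

Answer: 85/256 171/256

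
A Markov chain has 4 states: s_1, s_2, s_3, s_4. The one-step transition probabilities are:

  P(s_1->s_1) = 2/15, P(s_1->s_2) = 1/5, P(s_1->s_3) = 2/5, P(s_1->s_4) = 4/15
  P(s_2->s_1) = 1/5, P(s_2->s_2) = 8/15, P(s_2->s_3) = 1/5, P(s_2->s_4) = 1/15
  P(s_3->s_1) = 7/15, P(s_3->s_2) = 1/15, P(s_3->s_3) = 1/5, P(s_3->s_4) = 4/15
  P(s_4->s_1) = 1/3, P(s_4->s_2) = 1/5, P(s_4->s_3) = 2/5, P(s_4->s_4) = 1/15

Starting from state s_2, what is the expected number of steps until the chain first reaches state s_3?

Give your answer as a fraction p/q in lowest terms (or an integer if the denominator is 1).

Answer: 65/17

Derivation:
Let h_i = expected steps to first reach s_3 from state i.
Boundary: h_s_3 = 0.
First-step equations for the other states:
  h_s_1 = 1 + 2/15*h_s_1 + 1/5*h_s_2 + 2/5*h_s_3 + 4/15*h_s_4
  h_s_2 = 1 + 1/5*h_s_1 + 8/15*h_s_2 + 1/5*h_s_3 + 1/15*h_s_4
  h_s_4 = 1 + 1/3*h_s_1 + 1/5*h_s_2 + 2/5*h_s_3 + 1/15*h_s_4

Substituting h_s_3 = 0 and rearranging gives the linear system (I - Q) h = 1:
  [13/15, -1/5, -4/15] . (h_s_1, h_s_2, h_s_4) = 1
  [-1/5, 7/15, -1/15] . (h_s_1, h_s_2, h_s_4) = 1
  [-1/3, -1/5, 14/15] . (h_s_1, h_s_2, h_s_4) = 1

Solving yields:
  h_s_1 = 50/17
  h_s_2 = 65/17
  h_s_4 = 50/17

Starting state is s_2, so the expected hitting time is h_s_2 = 65/17.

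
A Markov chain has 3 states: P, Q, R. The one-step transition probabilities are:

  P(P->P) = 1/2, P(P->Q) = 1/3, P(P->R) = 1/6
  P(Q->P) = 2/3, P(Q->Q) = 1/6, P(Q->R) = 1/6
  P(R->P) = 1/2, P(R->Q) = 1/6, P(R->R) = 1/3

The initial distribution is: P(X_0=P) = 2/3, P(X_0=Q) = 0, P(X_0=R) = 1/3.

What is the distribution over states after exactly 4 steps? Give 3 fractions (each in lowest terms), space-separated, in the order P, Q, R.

Propagating the distribution step by step (d_{t+1} = d_t * P):
d_0 = (P=2/3, Q=0, R=1/3)
  d_1[P] = 2/3*1/2 + 0*2/3 + 1/3*1/2 = 1/2
  d_1[Q] = 2/3*1/3 + 0*1/6 + 1/3*1/6 = 5/18
  d_1[R] = 2/3*1/6 + 0*1/6 + 1/3*1/3 = 2/9
d_1 = (P=1/2, Q=5/18, R=2/9)
  d_2[P] = 1/2*1/2 + 5/18*2/3 + 2/9*1/2 = 59/108
  d_2[Q] = 1/2*1/3 + 5/18*1/6 + 2/9*1/6 = 1/4
  d_2[R] = 1/2*1/6 + 5/18*1/6 + 2/9*1/3 = 11/54
d_2 = (P=59/108, Q=1/4, R=11/54)
  d_3[P] = 59/108*1/2 + 1/4*2/3 + 11/54*1/2 = 13/24
  d_3[Q] = 59/108*1/3 + 1/4*1/6 + 11/54*1/6 = 167/648
  d_3[R] = 59/108*1/6 + 1/4*1/6 + 11/54*1/3 = 65/324
d_3 = (P=13/24, Q=167/648, R=65/324)
  d_4[P] = 13/24*1/2 + 167/648*2/3 + 65/324*1/2 = 2111/3888
  d_4[Q] = 13/24*1/3 + 167/648*1/6 + 65/324*1/6 = 37/144
  d_4[R] = 13/24*1/6 + 167/648*1/6 + 65/324*1/3 = 389/1944
d_4 = (P=2111/3888, Q=37/144, R=389/1944)

Answer: 2111/3888 37/144 389/1944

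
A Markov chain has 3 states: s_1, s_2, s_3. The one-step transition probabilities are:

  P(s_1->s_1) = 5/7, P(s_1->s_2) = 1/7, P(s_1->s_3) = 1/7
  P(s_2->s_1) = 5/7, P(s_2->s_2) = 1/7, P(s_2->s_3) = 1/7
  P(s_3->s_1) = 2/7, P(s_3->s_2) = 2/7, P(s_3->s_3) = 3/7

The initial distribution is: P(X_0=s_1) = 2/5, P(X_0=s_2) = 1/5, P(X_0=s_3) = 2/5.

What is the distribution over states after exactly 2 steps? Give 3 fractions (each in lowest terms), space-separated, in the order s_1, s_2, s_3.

Answer: 148/245 44/245 53/245

Derivation:
Propagating the distribution step by step (d_{t+1} = d_t * P):
d_0 = (s_1=2/5, s_2=1/5, s_3=2/5)
  d_1[s_1] = 2/5*5/7 + 1/5*5/7 + 2/5*2/7 = 19/35
  d_1[s_2] = 2/5*1/7 + 1/5*1/7 + 2/5*2/7 = 1/5
  d_1[s_3] = 2/5*1/7 + 1/5*1/7 + 2/5*3/7 = 9/35
d_1 = (s_1=19/35, s_2=1/5, s_3=9/35)
  d_2[s_1] = 19/35*5/7 + 1/5*5/7 + 9/35*2/7 = 148/245
  d_2[s_2] = 19/35*1/7 + 1/5*1/7 + 9/35*2/7 = 44/245
  d_2[s_3] = 19/35*1/7 + 1/5*1/7 + 9/35*3/7 = 53/245
d_2 = (s_1=148/245, s_2=44/245, s_3=53/245)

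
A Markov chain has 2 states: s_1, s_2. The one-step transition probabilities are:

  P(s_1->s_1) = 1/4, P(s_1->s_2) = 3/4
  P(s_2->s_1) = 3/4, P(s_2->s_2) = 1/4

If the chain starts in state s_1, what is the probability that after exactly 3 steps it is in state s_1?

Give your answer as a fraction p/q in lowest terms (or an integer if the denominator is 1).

Answer: 7/16

Derivation:
Computing P^3 by repeated multiplication:
P^1 =
  s_1: [1/4, 3/4]
  s_2: [3/4, 1/4]
P^2 =
  s_1: [5/8, 3/8]
  s_2: [3/8, 5/8]
P^3 =
  s_1: [7/16, 9/16]
  s_2: [9/16, 7/16]

(P^3)[s_1 -> s_1] = 7/16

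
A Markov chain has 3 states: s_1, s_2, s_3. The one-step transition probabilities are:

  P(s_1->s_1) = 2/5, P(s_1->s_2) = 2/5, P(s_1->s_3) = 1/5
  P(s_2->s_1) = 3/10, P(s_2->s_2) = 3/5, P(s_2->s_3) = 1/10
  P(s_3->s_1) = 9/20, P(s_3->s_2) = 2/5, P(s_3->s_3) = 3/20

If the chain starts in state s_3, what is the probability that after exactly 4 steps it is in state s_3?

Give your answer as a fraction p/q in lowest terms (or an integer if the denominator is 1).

Answer: 22909/160000

Derivation:
Computing P^4 by repeated multiplication:
P^1 =
  s_1: [2/5, 2/5, 1/5]
  s_2: [3/10, 3/5, 1/10]
  s_3: [9/20, 2/5, 3/20]
P^2 =
  s_1: [37/100, 12/25, 3/20]
  s_2: [69/200, 13/25, 27/200]
  s_3: [147/400, 12/25, 61/400]
P^3 =
  s_1: [719/2000, 62/125, 289/2000]
  s_2: [1419/4000, 63/125, 113/800]
  s_3: [2877/8000, 62/125, 231/1600]
P^4 =
  s_1: [2861/8000, 312/625, 5727/40000]
  s_2: [28533/80000, 313/625, 11403/80000]
  s_3: [57219/160000, 312/625, 22909/160000]

(P^4)[s_3 -> s_3] = 22909/160000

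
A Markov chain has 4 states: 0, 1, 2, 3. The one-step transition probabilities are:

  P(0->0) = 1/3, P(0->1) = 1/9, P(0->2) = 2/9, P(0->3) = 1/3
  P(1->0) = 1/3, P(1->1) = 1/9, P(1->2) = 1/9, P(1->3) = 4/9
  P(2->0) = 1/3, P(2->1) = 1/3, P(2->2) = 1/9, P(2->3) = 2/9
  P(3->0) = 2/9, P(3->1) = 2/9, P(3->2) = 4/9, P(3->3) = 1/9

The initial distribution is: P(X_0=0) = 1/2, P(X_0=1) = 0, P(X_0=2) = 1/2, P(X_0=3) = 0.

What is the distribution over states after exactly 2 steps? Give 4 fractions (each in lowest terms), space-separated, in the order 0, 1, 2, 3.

Propagating the distribution step by step (d_{t+1} = d_t * P):
d_0 = (0=1/2, 1=0, 2=1/2, 3=0)
  d_1[0] = 1/2*1/3 + 0*1/3 + 1/2*1/3 + 0*2/9 = 1/3
  d_1[1] = 1/2*1/9 + 0*1/9 + 1/2*1/3 + 0*2/9 = 2/9
  d_1[2] = 1/2*2/9 + 0*1/9 + 1/2*1/9 + 0*4/9 = 1/6
  d_1[3] = 1/2*1/3 + 0*4/9 + 1/2*2/9 + 0*1/9 = 5/18
d_1 = (0=1/3, 1=2/9, 2=1/6, 3=5/18)
  d_2[0] = 1/3*1/3 + 2/9*1/3 + 1/6*1/3 + 5/18*2/9 = 49/162
  d_2[1] = 1/3*1/9 + 2/9*1/9 + 1/6*1/3 + 5/18*2/9 = 29/162
  d_2[2] = 1/3*2/9 + 2/9*1/9 + 1/6*1/9 + 5/18*4/9 = 13/54
  d_2[3] = 1/3*1/3 + 2/9*4/9 + 1/6*2/9 + 5/18*1/9 = 5/18
d_2 = (0=49/162, 1=29/162, 2=13/54, 3=5/18)

Answer: 49/162 29/162 13/54 5/18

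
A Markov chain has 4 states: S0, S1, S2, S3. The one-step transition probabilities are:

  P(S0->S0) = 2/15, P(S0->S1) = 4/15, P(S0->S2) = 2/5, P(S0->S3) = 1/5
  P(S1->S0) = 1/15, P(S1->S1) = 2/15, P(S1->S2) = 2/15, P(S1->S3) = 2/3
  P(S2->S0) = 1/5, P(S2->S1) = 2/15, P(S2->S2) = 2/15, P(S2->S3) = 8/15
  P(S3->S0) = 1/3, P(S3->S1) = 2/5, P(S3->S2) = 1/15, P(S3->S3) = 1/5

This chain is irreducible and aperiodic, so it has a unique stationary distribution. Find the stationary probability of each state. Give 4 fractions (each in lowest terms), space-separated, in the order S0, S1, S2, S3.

The stationary distribution satisfies pi = pi * P, i.e.:
  pi_S0 = 2/15*pi_S0 + 1/15*pi_S1 + 1/5*pi_S2 + 1/3*pi_S3
  pi_S1 = 4/15*pi_S0 + 2/15*pi_S1 + 2/15*pi_S2 + 2/5*pi_S3
  pi_S2 = 2/5*pi_S0 + 2/15*pi_S1 + 2/15*pi_S2 + 1/15*pi_S3
  pi_S3 = 1/5*pi_S0 + 2/3*pi_S1 + 8/15*pi_S2 + 1/5*pi_S3
with normalization: pi_S0 + pi_S1 + pi_S2 + pi_S3 = 1.

Using the first 3 balance equations plus normalization, the linear system A*pi = b is:
  [-13/15, 1/15, 1/5, 1/3] . pi = 0
  [4/15, -13/15, 2/15, 2/5] . pi = 0
  [2/5, 2/15, -13/15, 1/15] . pi = 0
  [1, 1, 1, 1] . pi = 1

Solving yields:
  pi_S0 = 490/2427
  pi_S1 = 632/2427
  pi_S2 = 787/4854
  pi_S3 = 1823/4854

Verification (pi * P):
  490/2427*2/15 + 632/2427*1/15 + 787/4854*1/5 + 1823/4854*1/3 = 490/2427 = pi_S0  (ok)
  490/2427*4/15 + 632/2427*2/15 + 787/4854*2/15 + 1823/4854*2/5 = 632/2427 = pi_S1  (ok)
  490/2427*2/5 + 632/2427*2/15 + 787/4854*2/15 + 1823/4854*1/15 = 787/4854 = pi_S2  (ok)
  490/2427*1/5 + 632/2427*2/3 + 787/4854*8/15 + 1823/4854*1/5 = 1823/4854 = pi_S3  (ok)

Answer: 490/2427 632/2427 787/4854 1823/4854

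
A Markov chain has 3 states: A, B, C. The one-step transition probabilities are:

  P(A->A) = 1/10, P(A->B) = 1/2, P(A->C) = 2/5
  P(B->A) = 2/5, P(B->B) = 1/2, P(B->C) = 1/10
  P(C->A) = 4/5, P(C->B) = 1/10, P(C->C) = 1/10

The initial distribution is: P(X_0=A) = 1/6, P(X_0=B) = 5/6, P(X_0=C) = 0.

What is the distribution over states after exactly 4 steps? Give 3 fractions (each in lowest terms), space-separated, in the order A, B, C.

Answer: 7399/20000 2087/5000 4253/20000

Derivation:
Propagating the distribution step by step (d_{t+1} = d_t * P):
d_0 = (A=1/6, B=5/6, C=0)
  d_1[A] = 1/6*1/10 + 5/6*2/5 + 0*4/5 = 7/20
  d_1[B] = 1/6*1/2 + 5/6*1/2 + 0*1/10 = 1/2
  d_1[C] = 1/6*2/5 + 5/6*1/10 + 0*1/10 = 3/20
d_1 = (A=7/20, B=1/2, C=3/20)
  d_2[A] = 7/20*1/10 + 1/2*2/5 + 3/20*4/5 = 71/200
  d_2[B] = 7/20*1/2 + 1/2*1/2 + 3/20*1/10 = 11/25
  d_2[C] = 7/20*2/5 + 1/2*1/10 + 3/20*1/10 = 41/200
d_2 = (A=71/200, B=11/25, C=41/200)
  d_3[A] = 71/200*1/10 + 11/25*2/5 + 41/200*4/5 = 751/2000
  d_3[B] = 71/200*1/2 + 11/25*1/2 + 41/200*1/10 = 209/500
  d_3[C] = 71/200*2/5 + 11/25*1/10 + 41/200*1/10 = 413/2000
d_3 = (A=751/2000, B=209/500, C=413/2000)
  d_4[A] = 751/2000*1/10 + 209/500*2/5 + 413/2000*4/5 = 7399/20000
  d_4[B] = 751/2000*1/2 + 209/500*1/2 + 413/2000*1/10 = 2087/5000
  d_4[C] = 751/2000*2/5 + 209/500*1/10 + 413/2000*1/10 = 4253/20000
d_4 = (A=7399/20000, B=2087/5000, C=4253/20000)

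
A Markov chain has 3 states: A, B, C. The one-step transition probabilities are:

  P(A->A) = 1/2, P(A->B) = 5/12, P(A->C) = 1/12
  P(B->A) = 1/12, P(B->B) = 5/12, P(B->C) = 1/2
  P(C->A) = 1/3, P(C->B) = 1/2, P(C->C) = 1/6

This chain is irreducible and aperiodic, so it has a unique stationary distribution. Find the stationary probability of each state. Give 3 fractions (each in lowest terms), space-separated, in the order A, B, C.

Answer: 34/127 56/127 37/127

Derivation:
The stationary distribution satisfies pi = pi * P, i.e.:
  pi_A = 1/2*pi_A + 1/12*pi_B + 1/3*pi_C
  pi_B = 5/12*pi_A + 5/12*pi_B + 1/2*pi_C
  pi_C = 1/12*pi_A + 1/2*pi_B + 1/6*pi_C
with normalization: pi_A + pi_B + pi_C = 1.

Using the first 2 balance equations plus normalization, the linear system A*pi = b is:
  [-1/2, 1/12, 1/3] . pi = 0
  [5/12, -7/12, 1/2] . pi = 0
  [1, 1, 1] . pi = 1

Solving yields:
  pi_A = 34/127
  pi_B = 56/127
  pi_C = 37/127

Verification (pi * P):
  34/127*1/2 + 56/127*1/12 + 37/127*1/3 = 34/127 = pi_A  (ok)
  34/127*5/12 + 56/127*5/12 + 37/127*1/2 = 56/127 = pi_B  (ok)
  34/127*1/12 + 56/127*1/2 + 37/127*1/6 = 37/127 = pi_C  (ok)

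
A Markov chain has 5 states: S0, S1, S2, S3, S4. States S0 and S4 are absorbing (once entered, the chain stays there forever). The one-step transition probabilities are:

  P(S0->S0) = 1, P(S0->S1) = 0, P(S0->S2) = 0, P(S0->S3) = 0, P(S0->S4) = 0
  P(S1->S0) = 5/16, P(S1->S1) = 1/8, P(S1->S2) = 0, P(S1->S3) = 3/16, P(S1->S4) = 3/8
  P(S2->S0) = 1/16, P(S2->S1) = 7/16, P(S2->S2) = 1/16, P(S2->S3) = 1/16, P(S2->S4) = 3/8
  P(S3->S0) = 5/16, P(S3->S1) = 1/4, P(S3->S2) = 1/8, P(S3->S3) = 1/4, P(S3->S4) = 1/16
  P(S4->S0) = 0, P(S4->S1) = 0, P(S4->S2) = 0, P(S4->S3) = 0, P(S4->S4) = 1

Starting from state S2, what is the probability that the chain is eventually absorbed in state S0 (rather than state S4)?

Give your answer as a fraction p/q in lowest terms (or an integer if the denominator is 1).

Let a_i = P(absorbed in S0 | start in state i).
Boundary conditions: a_S0 = 1, a_S4 = 0.
For each transient state i, a_i = sum_j P(i->j) * a_j:
  a_S1 = 5/16*a_S0 + 1/8*a_S1 + 0*a_S2 + 3/16*a_S3 + 3/8*a_S4
  a_S2 = 1/16*a_S0 + 7/16*a_S1 + 1/16*a_S2 + 1/16*a_S3 + 3/8*a_S4
  a_S3 = 5/16*a_S0 + 1/4*a_S1 + 1/8*a_S2 + 1/4*a_S3 + 1/16*a_S4

Substituting a_S0 = 1 and a_S4 = 0, rearrange to (I - Q) a = r where r[i] = P(i -> S0):
  [7/8, 0, -3/16] . (a_S1, a_S2, a_S3) = 5/16
  [-7/16, 15/16, -1/16] . (a_S1, a_S2, a_S3) = 1/16
  [-1/4, -1/8, 3/4] . (a_S1, a_S2, a_S3) = 5/16

Solving yields:
  a_S1 = 1121/2270
  a_S2 = 771/2270
  a_S3 = 724/1135

Starting state is S2, so the absorption probability is a_S2 = 771/2270.

Answer: 771/2270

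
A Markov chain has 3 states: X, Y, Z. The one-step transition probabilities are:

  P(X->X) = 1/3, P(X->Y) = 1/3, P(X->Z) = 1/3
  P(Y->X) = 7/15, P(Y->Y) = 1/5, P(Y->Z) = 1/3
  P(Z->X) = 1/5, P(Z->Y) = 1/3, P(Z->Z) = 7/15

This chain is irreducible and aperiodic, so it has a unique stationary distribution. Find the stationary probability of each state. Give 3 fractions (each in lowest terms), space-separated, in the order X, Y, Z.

The stationary distribution satisfies pi = pi * P, i.e.:
  pi_X = 1/3*pi_X + 7/15*pi_Y + 1/5*pi_Z
  pi_Y = 1/3*pi_X + 1/5*pi_Y + 1/3*pi_Z
  pi_Z = 1/3*pi_X + 1/3*pi_Y + 7/15*pi_Z
with normalization: pi_X + pi_Y + pi_Z = 1.

Using the first 2 balance equations plus normalization, the linear system A*pi = b is:
  [-2/3, 7/15, 1/5] . pi = 0
  [1/3, -4/5, 1/3] . pi = 0
  [1, 1, 1] . pi = 1

Solving yields:
  pi_X = 71/221
  pi_Y = 5/17
  pi_Z = 5/13

Verification (pi * P):
  71/221*1/3 + 5/17*7/15 + 5/13*1/5 = 71/221 = pi_X  (ok)
  71/221*1/3 + 5/17*1/5 + 5/13*1/3 = 5/17 = pi_Y  (ok)
  71/221*1/3 + 5/17*1/3 + 5/13*7/15 = 5/13 = pi_Z  (ok)

Answer: 71/221 5/17 5/13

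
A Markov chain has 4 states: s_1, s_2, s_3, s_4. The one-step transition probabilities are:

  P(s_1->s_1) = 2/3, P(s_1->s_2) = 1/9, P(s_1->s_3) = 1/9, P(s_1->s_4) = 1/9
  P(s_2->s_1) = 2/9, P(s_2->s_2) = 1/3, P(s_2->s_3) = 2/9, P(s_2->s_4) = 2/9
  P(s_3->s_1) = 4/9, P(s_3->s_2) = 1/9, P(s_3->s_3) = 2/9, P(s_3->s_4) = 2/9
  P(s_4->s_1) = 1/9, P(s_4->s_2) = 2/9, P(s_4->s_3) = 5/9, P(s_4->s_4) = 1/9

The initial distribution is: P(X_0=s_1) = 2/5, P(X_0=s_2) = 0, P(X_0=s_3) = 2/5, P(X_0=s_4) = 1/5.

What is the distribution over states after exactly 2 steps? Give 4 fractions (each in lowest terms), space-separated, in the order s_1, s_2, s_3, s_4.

Propagating the distribution step by step (d_{t+1} = d_t * P):
d_0 = (s_1=2/5, s_2=0, s_3=2/5, s_4=1/5)
  d_1[s_1] = 2/5*2/3 + 0*2/9 + 2/5*4/9 + 1/5*1/9 = 7/15
  d_1[s_2] = 2/5*1/9 + 0*1/3 + 2/5*1/9 + 1/5*2/9 = 2/15
  d_1[s_3] = 2/5*1/9 + 0*2/9 + 2/5*2/9 + 1/5*5/9 = 11/45
  d_1[s_4] = 2/5*1/9 + 0*2/9 + 2/5*2/9 + 1/5*1/9 = 7/45
d_1 = (s_1=7/15, s_2=2/15, s_3=11/45, s_4=7/45)
  d_2[s_1] = 7/15*2/3 + 2/15*2/9 + 11/45*4/9 + 7/45*1/9 = 7/15
  d_2[s_2] = 7/15*1/9 + 2/15*1/3 + 11/45*1/9 + 7/45*2/9 = 64/405
  d_2[s_3] = 7/15*1/9 + 2/15*2/9 + 11/45*2/9 + 7/45*5/9 = 2/9
  d_2[s_4] = 7/15*1/9 + 2/15*2/9 + 11/45*2/9 + 7/45*1/9 = 62/405
d_2 = (s_1=7/15, s_2=64/405, s_3=2/9, s_4=62/405)

Answer: 7/15 64/405 2/9 62/405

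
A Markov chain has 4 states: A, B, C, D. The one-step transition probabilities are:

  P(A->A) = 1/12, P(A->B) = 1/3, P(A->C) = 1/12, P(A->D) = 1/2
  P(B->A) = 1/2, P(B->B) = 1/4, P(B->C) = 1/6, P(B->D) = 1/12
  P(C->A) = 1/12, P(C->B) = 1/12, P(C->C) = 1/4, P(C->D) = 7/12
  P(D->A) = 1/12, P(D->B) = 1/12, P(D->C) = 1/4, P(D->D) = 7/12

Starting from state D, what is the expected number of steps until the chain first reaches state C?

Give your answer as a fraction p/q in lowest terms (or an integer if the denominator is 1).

Answer: 14/3

Derivation:
Let h_i = expected steps to first reach C from state i.
Boundary: h_C = 0.
First-step equations for the other states:
  h_A = 1 + 1/12*h_A + 1/3*h_B + 1/12*h_C + 1/2*h_D
  h_B = 1 + 1/2*h_A + 1/4*h_B + 1/6*h_C + 1/12*h_D
  h_D = 1 + 1/12*h_A + 1/12*h_B + 1/4*h_C + 7/12*h_D

Substituting h_C = 0 and rearranging gives the linear system (I - Q) h = 1:
  [11/12, -1/3, -1/2] . (h_A, h_B, h_D) = 1
  [-1/2, 3/4, -1/12] . (h_A, h_B, h_D) = 1
  [-1/12, -1/12, 5/12] . (h_A, h_B, h_D) = 1

Solving yields:
  h_A = 256/45
  h_B = 254/45
  h_D = 14/3

Starting state is D, so the expected hitting time is h_D = 14/3.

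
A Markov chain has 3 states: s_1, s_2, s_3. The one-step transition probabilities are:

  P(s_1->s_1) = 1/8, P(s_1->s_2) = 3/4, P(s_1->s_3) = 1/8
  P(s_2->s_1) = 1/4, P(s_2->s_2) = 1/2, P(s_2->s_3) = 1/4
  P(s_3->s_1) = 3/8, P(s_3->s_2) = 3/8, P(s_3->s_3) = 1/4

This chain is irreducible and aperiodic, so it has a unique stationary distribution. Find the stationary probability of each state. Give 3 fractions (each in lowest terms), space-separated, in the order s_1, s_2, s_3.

Answer: 18/73 39/73 16/73

Derivation:
The stationary distribution satisfies pi = pi * P, i.e.:
  pi_s_1 = 1/8*pi_s_1 + 1/4*pi_s_2 + 3/8*pi_s_3
  pi_s_2 = 3/4*pi_s_1 + 1/2*pi_s_2 + 3/8*pi_s_3
  pi_s_3 = 1/8*pi_s_1 + 1/4*pi_s_2 + 1/4*pi_s_3
with normalization: pi_s_1 + pi_s_2 + pi_s_3 = 1.

Using the first 2 balance equations plus normalization, the linear system A*pi = b is:
  [-7/8, 1/4, 3/8] . pi = 0
  [3/4, -1/2, 3/8] . pi = 0
  [1, 1, 1] . pi = 1

Solving yields:
  pi_s_1 = 18/73
  pi_s_2 = 39/73
  pi_s_3 = 16/73

Verification (pi * P):
  18/73*1/8 + 39/73*1/4 + 16/73*3/8 = 18/73 = pi_s_1  (ok)
  18/73*3/4 + 39/73*1/2 + 16/73*3/8 = 39/73 = pi_s_2  (ok)
  18/73*1/8 + 39/73*1/4 + 16/73*1/4 = 16/73 = pi_s_3  (ok)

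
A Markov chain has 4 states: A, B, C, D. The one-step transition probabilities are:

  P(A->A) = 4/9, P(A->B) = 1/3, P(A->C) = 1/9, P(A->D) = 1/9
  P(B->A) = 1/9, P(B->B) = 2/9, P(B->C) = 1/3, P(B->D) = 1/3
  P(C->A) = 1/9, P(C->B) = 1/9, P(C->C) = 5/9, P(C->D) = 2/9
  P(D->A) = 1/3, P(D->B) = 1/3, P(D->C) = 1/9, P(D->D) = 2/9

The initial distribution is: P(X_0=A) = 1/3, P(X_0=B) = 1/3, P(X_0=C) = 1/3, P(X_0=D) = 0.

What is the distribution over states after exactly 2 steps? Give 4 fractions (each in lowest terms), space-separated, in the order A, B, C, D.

Answer: 19/81 19/81 25/81 2/9

Derivation:
Propagating the distribution step by step (d_{t+1} = d_t * P):
d_0 = (A=1/3, B=1/3, C=1/3, D=0)
  d_1[A] = 1/3*4/9 + 1/3*1/9 + 1/3*1/9 + 0*1/3 = 2/9
  d_1[B] = 1/3*1/3 + 1/3*2/9 + 1/3*1/9 + 0*1/3 = 2/9
  d_1[C] = 1/3*1/9 + 1/3*1/3 + 1/3*5/9 + 0*1/9 = 1/3
  d_1[D] = 1/3*1/9 + 1/3*1/3 + 1/3*2/9 + 0*2/9 = 2/9
d_1 = (A=2/9, B=2/9, C=1/3, D=2/9)
  d_2[A] = 2/9*4/9 + 2/9*1/9 + 1/3*1/9 + 2/9*1/3 = 19/81
  d_2[B] = 2/9*1/3 + 2/9*2/9 + 1/3*1/9 + 2/9*1/3 = 19/81
  d_2[C] = 2/9*1/9 + 2/9*1/3 + 1/3*5/9 + 2/9*1/9 = 25/81
  d_2[D] = 2/9*1/9 + 2/9*1/3 + 1/3*2/9 + 2/9*2/9 = 2/9
d_2 = (A=19/81, B=19/81, C=25/81, D=2/9)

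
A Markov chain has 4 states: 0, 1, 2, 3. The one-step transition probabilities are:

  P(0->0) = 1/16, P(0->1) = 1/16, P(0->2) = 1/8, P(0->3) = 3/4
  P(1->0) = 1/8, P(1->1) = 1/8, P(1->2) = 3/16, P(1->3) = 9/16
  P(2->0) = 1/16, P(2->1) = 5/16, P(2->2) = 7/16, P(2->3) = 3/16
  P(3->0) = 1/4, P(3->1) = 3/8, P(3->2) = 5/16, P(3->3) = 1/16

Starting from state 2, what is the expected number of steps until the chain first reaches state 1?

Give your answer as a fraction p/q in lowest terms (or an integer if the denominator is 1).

Let h_i = expected steps to first reach 1 from state i.
Boundary: h_1 = 0.
First-step equations for the other states:
  h_0 = 1 + 1/16*h_0 + 1/16*h_1 + 1/8*h_2 + 3/4*h_3
  h_2 = 1 + 1/16*h_0 + 5/16*h_1 + 7/16*h_2 + 3/16*h_3
  h_3 = 1 + 1/4*h_0 + 3/8*h_1 + 5/16*h_2 + 1/16*h_3

Substituting h_1 = 0 and rearranging gives the linear system (I - Q) h = 1:
  [15/16, -1/8, -3/4] . (h_0, h_2, h_3) = 1
  [-1/16, 9/16, -3/16] . (h_0, h_2, h_3) = 1
  [-1/4, -5/16, 15/16] . (h_0, h_2, h_3) = 1

Solving yields:
  h_0 = 864/209
  h_2 = 696/209
  h_3 = 2056/627

Starting state is 2, so the expected hitting time is h_2 = 696/209.

Answer: 696/209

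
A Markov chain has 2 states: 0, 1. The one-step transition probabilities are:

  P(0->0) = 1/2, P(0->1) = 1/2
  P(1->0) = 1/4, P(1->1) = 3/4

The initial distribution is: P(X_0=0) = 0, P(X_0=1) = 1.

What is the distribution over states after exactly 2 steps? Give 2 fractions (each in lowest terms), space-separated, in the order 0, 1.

Answer: 5/16 11/16

Derivation:
Propagating the distribution step by step (d_{t+1} = d_t * P):
d_0 = (0=0, 1=1)
  d_1[0] = 0*1/2 + 1*1/4 = 1/4
  d_1[1] = 0*1/2 + 1*3/4 = 3/4
d_1 = (0=1/4, 1=3/4)
  d_2[0] = 1/4*1/2 + 3/4*1/4 = 5/16
  d_2[1] = 1/4*1/2 + 3/4*3/4 = 11/16
d_2 = (0=5/16, 1=11/16)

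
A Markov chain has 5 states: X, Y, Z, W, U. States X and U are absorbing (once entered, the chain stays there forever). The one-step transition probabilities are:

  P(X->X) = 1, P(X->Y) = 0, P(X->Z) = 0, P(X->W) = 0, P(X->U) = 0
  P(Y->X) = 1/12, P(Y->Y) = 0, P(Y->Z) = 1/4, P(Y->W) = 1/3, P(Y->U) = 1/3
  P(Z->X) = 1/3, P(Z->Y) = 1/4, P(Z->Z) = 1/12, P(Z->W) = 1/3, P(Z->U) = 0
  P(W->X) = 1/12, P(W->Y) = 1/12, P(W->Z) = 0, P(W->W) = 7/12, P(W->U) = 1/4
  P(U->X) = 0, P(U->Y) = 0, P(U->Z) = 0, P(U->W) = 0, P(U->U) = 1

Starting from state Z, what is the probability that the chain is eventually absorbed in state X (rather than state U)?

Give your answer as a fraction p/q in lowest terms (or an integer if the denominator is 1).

Let a_i = P(absorbed in X | start in state i).
Boundary conditions: a_X = 1, a_U = 0.
For each transient state i, a_i = sum_j P(i->j) * a_j:
  a_Y = 1/12*a_X + 0*a_Y + 1/4*a_Z + 1/3*a_W + 1/3*a_U
  a_Z = 1/3*a_X + 1/4*a_Y + 1/12*a_Z + 1/3*a_W + 0*a_U
  a_W = 1/12*a_X + 1/12*a_Y + 0*a_Z + 7/12*a_W + 1/4*a_U

Substituting a_X = 1 and a_U = 0, rearrange to (I - Q) a = r where r[i] = P(i -> X):
  [1, -1/4, -1/3] . (a_Y, a_Z, a_W) = 1/12
  [-1/4, 11/12, -1/3] . (a_Y, a_Z, a_W) = 1/3
  [-1/12, 0, 5/12] . (a_Y, a_Z, a_W) = 1/12

Solving yields:
  a_Y = 171/559
  a_Z = 303/559
  a_W = 146/559

Starting state is Z, so the absorption probability is a_Z = 303/559.

Answer: 303/559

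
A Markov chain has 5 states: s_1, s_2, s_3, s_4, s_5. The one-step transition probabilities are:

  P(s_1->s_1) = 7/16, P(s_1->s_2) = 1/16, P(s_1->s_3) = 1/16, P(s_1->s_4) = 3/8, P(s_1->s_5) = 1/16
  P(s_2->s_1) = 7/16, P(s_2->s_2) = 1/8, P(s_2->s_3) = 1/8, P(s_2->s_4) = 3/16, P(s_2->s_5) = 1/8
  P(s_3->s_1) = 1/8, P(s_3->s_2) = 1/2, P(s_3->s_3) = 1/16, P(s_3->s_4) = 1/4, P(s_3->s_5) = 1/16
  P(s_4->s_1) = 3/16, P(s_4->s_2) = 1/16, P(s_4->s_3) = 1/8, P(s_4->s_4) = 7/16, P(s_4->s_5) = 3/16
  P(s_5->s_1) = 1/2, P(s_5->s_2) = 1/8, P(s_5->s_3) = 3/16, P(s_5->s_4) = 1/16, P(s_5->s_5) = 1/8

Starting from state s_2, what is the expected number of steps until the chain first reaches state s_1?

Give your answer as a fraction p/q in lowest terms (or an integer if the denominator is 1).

Let h_i = expected steps to first reach s_1 from state i.
Boundary: h_s_1 = 0.
First-step equations for the other states:
  h_s_2 = 1 + 7/16*h_s_1 + 1/8*h_s_2 + 1/8*h_s_3 + 3/16*h_s_4 + 1/8*h_s_5
  h_s_3 = 1 + 1/8*h_s_1 + 1/2*h_s_2 + 1/16*h_s_3 + 1/4*h_s_4 + 1/16*h_s_5
  h_s_4 = 1 + 3/16*h_s_1 + 1/16*h_s_2 + 1/8*h_s_3 + 7/16*h_s_4 + 3/16*h_s_5
  h_s_5 = 1 + 1/2*h_s_1 + 1/8*h_s_2 + 3/16*h_s_3 + 1/16*h_s_4 + 1/8*h_s_5

Substituting h_s_1 = 0 and rearranging gives the linear system (I - Q) h = 1:
  [7/8, -1/8, -3/16, -1/8] . (h_s_2, h_s_3, h_s_4, h_s_5) = 1
  [-1/2, 15/16, -1/4, -1/16] . (h_s_2, h_s_3, h_s_4, h_s_5) = 1
  [-1/16, -1/8, 9/16, -3/16] . (h_s_2, h_s_3, h_s_4, h_s_5) = 1
  [-1/8, -3/16, -1/16, 7/8] . (h_s_2, h_s_3, h_s_4, h_s_5) = 1

Solving yields:
  h_s_2 = 17648/6123
  h_s_3 = 23264/6123
  h_s_4 = 23408/6123
  h_s_5 = 5392/2041

Starting state is s_2, so the expected hitting time is h_s_2 = 17648/6123.

Answer: 17648/6123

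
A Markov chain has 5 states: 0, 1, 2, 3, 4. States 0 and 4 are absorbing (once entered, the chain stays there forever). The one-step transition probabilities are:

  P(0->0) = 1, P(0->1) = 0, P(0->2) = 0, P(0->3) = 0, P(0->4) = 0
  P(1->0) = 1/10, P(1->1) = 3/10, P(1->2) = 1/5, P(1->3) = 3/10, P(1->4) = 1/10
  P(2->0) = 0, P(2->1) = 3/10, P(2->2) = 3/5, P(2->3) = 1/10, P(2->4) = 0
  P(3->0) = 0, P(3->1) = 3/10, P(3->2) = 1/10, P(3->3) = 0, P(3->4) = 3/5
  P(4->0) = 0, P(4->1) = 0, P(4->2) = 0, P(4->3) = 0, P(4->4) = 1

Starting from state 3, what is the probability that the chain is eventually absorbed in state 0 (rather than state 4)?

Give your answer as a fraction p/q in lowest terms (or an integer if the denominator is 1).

Let a_i = P(absorbed in 0 | start in state i).
Boundary conditions: a_0 = 1, a_4 = 0.
For each transient state i, a_i = sum_j P(i->j) * a_j:
  a_1 = 1/10*a_0 + 3/10*a_1 + 1/5*a_2 + 3/10*a_3 + 1/10*a_4
  a_2 = 0*a_0 + 3/10*a_1 + 3/5*a_2 + 1/10*a_3 + 0*a_4
  a_3 = 0*a_0 + 3/10*a_1 + 1/10*a_2 + 0*a_3 + 3/5*a_4

Substituting a_0 = 1 and a_4 = 0, rearrange to (I - Q) a = r where r[i] = P(i -> 0):
  [7/10, -1/5, -3/10] . (a_1, a_2, a_3) = 1/10
  [-3/10, 2/5, -1/10] . (a_1, a_2, a_3) = 0
  [-3/10, -1/10, 1] . (a_1, a_2, a_3) = 0

Solving yields:
  a_1 = 13/54
  a_2 = 11/54
  a_3 = 5/54

Starting state is 3, so the absorption probability is a_3 = 5/54.

Answer: 5/54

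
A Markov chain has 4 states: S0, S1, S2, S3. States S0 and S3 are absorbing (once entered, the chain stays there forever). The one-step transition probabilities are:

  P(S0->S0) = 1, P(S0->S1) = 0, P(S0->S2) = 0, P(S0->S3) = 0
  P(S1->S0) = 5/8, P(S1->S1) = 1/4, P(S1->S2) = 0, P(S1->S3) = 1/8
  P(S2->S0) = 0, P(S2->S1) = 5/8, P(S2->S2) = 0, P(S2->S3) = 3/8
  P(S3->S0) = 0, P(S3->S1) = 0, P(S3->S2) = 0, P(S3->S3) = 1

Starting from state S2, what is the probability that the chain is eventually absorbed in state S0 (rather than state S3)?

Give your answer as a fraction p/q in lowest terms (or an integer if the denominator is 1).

Let a_i = P(absorbed in S0 | start in state i).
Boundary conditions: a_S0 = 1, a_S3 = 0.
For each transient state i, a_i = sum_j P(i->j) * a_j:
  a_S1 = 5/8*a_S0 + 1/4*a_S1 + 0*a_S2 + 1/8*a_S3
  a_S2 = 0*a_S0 + 5/8*a_S1 + 0*a_S2 + 3/8*a_S3

Substituting a_S0 = 1 and a_S3 = 0, rearrange to (I - Q) a = r where r[i] = P(i -> S0):
  [3/4, 0] . (a_S1, a_S2) = 5/8
  [-5/8, 1] . (a_S1, a_S2) = 0

Solving yields:
  a_S1 = 5/6
  a_S2 = 25/48

Starting state is S2, so the absorption probability is a_S2 = 25/48.

Answer: 25/48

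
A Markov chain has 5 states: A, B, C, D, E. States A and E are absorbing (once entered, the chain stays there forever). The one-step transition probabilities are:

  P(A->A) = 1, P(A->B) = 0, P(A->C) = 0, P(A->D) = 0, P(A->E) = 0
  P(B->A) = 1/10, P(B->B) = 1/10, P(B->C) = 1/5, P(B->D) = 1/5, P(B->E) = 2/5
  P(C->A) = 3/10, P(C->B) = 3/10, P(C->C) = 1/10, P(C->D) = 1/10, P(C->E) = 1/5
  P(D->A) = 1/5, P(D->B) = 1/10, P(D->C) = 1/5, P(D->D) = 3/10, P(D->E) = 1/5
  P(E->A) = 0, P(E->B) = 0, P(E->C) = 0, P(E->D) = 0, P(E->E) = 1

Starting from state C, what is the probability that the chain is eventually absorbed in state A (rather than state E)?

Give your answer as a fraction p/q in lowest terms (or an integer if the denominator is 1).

Answer: 47/95

Derivation:
Let a_i = P(absorbed in A | start in state i).
Boundary conditions: a_A = 1, a_E = 0.
For each transient state i, a_i = sum_j P(i->j) * a_j:
  a_B = 1/10*a_A + 1/10*a_B + 1/5*a_C + 1/5*a_D + 2/5*a_E
  a_C = 3/10*a_A + 3/10*a_B + 1/10*a_C + 1/10*a_D + 1/5*a_E
  a_D = 1/5*a_A + 1/10*a_B + 1/5*a_C + 3/10*a_D + 1/5*a_E

Substituting a_A = 1 and a_E = 0, rearrange to (I - Q) a = r where r[i] = P(i -> A):
  [9/10, -1/5, -1/5] . (a_B, a_C, a_D) = 1/10
  [-3/10, 9/10, -1/10] . (a_B, a_C, a_D) = 3/10
  [-1/10, -1/5, 7/10] . (a_B, a_C, a_D) = 1/5

Solving yields:
  a_B = 31/95
  a_C = 47/95
  a_D = 9/19

Starting state is C, so the absorption probability is a_C = 47/95.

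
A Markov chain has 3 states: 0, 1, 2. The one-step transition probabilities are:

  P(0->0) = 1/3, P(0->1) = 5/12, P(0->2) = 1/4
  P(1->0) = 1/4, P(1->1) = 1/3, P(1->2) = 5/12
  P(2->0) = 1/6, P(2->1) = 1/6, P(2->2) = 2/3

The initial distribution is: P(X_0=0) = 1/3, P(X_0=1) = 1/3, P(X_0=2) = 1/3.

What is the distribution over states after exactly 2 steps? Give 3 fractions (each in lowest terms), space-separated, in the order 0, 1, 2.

Answer: 101/432 121/432 35/72

Derivation:
Propagating the distribution step by step (d_{t+1} = d_t * P):
d_0 = (0=1/3, 1=1/3, 2=1/3)
  d_1[0] = 1/3*1/3 + 1/3*1/4 + 1/3*1/6 = 1/4
  d_1[1] = 1/3*5/12 + 1/3*1/3 + 1/3*1/6 = 11/36
  d_1[2] = 1/3*1/4 + 1/3*5/12 + 1/3*2/3 = 4/9
d_1 = (0=1/4, 1=11/36, 2=4/9)
  d_2[0] = 1/4*1/3 + 11/36*1/4 + 4/9*1/6 = 101/432
  d_2[1] = 1/4*5/12 + 11/36*1/3 + 4/9*1/6 = 121/432
  d_2[2] = 1/4*1/4 + 11/36*5/12 + 4/9*2/3 = 35/72
d_2 = (0=101/432, 1=121/432, 2=35/72)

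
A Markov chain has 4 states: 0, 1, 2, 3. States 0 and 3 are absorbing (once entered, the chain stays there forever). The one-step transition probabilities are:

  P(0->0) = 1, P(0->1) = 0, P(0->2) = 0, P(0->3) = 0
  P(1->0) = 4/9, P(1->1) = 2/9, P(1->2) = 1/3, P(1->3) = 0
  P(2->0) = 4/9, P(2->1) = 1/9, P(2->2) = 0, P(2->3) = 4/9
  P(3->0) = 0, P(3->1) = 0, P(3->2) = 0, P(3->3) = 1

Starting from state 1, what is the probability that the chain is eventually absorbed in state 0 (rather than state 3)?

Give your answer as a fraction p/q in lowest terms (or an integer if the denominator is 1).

Answer: 4/5

Derivation:
Let a_i = P(absorbed in 0 | start in state i).
Boundary conditions: a_0 = 1, a_3 = 0.
For each transient state i, a_i = sum_j P(i->j) * a_j:
  a_1 = 4/9*a_0 + 2/9*a_1 + 1/3*a_2 + 0*a_3
  a_2 = 4/9*a_0 + 1/9*a_1 + 0*a_2 + 4/9*a_3

Substituting a_0 = 1 and a_3 = 0, rearrange to (I - Q) a = r where r[i] = P(i -> 0):
  [7/9, -1/3] . (a_1, a_2) = 4/9
  [-1/9, 1] . (a_1, a_2) = 4/9

Solving yields:
  a_1 = 4/5
  a_2 = 8/15

Starting state is 1, so the absorption probability is a_1 = 4/5.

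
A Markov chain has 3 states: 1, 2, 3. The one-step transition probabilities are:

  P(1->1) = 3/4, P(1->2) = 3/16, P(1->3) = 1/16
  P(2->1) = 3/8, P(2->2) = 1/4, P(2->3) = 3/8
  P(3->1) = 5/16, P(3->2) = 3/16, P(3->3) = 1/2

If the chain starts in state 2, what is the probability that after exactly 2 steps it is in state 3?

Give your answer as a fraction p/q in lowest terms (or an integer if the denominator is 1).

Answer: 39/128

Derivation:
Computing P^2 by repeated multiplication:
P^1 =
  1: [3/4, 3/16, 1/16]
  2: [3/8, 1/4, 3/8]
  3: [5/16, 3/16, 1/2]
P^2 =
  1: [167/256, 51/256, 19/128]
  2: [63/128, 13/64, 39/128]
  3: [59/128, 51/256, 87/256]

(P^2)[2 -> 3] = 39/128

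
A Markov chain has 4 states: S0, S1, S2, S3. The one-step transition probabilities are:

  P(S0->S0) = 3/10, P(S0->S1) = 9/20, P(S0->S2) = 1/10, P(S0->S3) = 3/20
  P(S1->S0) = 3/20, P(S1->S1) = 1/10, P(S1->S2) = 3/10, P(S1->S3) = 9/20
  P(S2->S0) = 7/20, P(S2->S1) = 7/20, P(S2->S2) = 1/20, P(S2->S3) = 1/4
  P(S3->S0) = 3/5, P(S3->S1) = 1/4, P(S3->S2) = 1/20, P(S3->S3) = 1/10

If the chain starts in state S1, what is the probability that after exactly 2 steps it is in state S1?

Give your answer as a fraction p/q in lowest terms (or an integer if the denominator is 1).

Computing P^2 by repeated multiplication:
P^1 =
  S0: [3/10, 9/20, 1/10, 3/20]
  S1: [3/20, 1/10, 3/10, 9/20]
  S2: [7/20, 7/20, 1/20, 1/4]
  S3: [3/5, 1/4, 1/20, 1/10]
P^2 =
  S0: [113/400, 101/400, 71/400, 23/80]
  S1: [87/200, 59/200, 33/400, 3/16]
  S2: [13/40, 109/400, 31/200, 99/400]
  S3: [59/200, 27/80, 57/400, 9/40]

(P^2)[S1 -> S1] = 59/200

Answer: 59/200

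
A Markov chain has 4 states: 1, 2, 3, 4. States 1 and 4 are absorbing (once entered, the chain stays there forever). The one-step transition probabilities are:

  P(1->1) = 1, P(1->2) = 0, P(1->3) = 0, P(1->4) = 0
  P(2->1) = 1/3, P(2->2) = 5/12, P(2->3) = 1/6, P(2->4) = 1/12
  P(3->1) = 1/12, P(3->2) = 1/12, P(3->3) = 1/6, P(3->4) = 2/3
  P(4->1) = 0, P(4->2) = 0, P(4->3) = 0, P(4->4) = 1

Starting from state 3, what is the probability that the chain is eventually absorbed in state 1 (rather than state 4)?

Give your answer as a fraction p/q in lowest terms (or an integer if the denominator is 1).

Let a_i = P(absorbed in 1 | start in state i).
Boundary conditions: a_1 = 1, a_4 = 0.
For each transient state i, a_i = sum_j P(i->j) * a_j:
  a_2 = 1/3*a_1 + 5/12*a_2 + 1/6*a_3 + 1/12*a_4
  a_3 = 1/12*a_1 + 1/12*a_2 + 1/6*a_3 + 2/3*a_4

Substituting a_1 = 1 and a_4 = 0, rearrange to (I - Q) a = r where r[i] = P(i -> 1):
  [7/12, -1/6] . (a_2, a_3) = 1/3
  [-1/12, 5/6] . (a_2, a_3) = 1/12

Solving yields:
  a_2 = 21/34
  a_3 = 11/68

Starting state is 3, so the absorption probability is a_3 = 11/68.

Answer: 11/68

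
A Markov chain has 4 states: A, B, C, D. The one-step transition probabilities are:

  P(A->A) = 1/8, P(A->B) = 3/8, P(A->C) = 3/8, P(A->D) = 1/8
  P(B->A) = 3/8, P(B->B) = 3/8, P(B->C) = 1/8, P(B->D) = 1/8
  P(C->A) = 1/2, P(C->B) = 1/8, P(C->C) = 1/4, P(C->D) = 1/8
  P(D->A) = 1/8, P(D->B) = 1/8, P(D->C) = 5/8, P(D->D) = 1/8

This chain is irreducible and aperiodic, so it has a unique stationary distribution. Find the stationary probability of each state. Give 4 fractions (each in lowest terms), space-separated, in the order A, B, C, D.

Answer: 83/272 73/272 41/136 1/8

Derivation:
The stationary distribution satisfies pi = pi * P, i.e.:
  pi_A = 1/8*pi_A + 3/8*pi_B + 1/2*pi_C + 1/8*pi_D
  pi_B = 3/8*pi_A + 3/8*pi_B + 1/8*pi_C + 1/8*pi_D
  pi_C = 3/8*pi_A + 1/8*pi_B + 1/4*pi_C + 5/8*pi_D
  pi_D = 1/8*pi_A + 1/8*pi_B + 1/8*pi_C + 1/8*pi_D
with normalization: pi_A + pi_B + pi_C + pi_D = 1.

Using the first 3 balance equations plus normalization, the linear system A*pi = b is:
  [-7/8, 3/8, 1/2, 1/8] . pi = 0
  [3/8, -5/8, 1/8, 1/8] . pi = 0
  [3/8, 1/8, -3/4, 5/8] . pi = 0
  [1, 1, 1, 1] . pi = 1

Solving yields:
  pi_A = 83/272
  pi_B = 73/272
  pi_C = 41/136
  pi_D = 1/8

Verification (pi * P):
  83/272*1/8 + 73/272*3/8 + 41/136*1/2 + 1/8*1/8 = 83/272 = pi_A  (ok)
  83/272*3/8 + 73/272*3/8 + 41/136*1/8 + 1/8*1/8 = 73/272 = pi_B  (ok)
  83/272*3/8 + 73/272*1/8 + 41/136*1/4 + 1/8*5/8 = 41/136 = pi_C  (ok)
  83/272*1/8 + 73/272*1/8 + 41/136*1/8 + 1/8*1/8 = 1/8 = pi_D  (ok)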